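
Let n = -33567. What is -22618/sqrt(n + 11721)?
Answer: 11309*I*sqrt(21846)/10923 ≈ 153.03*I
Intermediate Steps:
-22618/sqrt(n + 11721) = -22618/sqrt(-33567 + 11721) = -22618*(-I*sqrt(21846)/21846) = -(-11309)*I*sqrt(21846)/10923 = 11309*I*sqrt(21846)/10923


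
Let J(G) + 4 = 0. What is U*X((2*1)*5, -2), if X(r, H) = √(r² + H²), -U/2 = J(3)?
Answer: 16*√26 ≈ 81.584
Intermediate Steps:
J(G) = -4 (J(G) = -4 + 0 = -4)
U = 8 (U = -2*(-4) = 8)
X(r, H) = √(H² + r²)
U*X((2*1)*5, -2) = 8*√((-2)² + ((2*1)*5)²) = 8*√(4 + (2*5)²) = 8*√(4 + 10²) = 8*√(4 + 100) = 8*√104 = 8*(2*√26) = 16*√26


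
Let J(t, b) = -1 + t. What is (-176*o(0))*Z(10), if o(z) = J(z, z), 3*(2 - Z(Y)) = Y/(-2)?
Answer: 1936/3 ≈ 645.33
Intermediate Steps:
Z(Y) = 2 + Y/6 (Z(Y) = 2 - Y/(3*(-2)) = 2 - Y*(-1)/(3*2) = 2 - (-1)*Y/6 = 2 + Y/6)
o(z) = -1 + z
(-176*o(0))*Z(10) = (-176*(-1 + 0))*(2 + (1/6)*10) = (-176*(-1))*(2 + 5/3) = 176*(11/3) = 1936/3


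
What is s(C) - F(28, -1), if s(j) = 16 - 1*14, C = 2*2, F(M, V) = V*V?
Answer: 1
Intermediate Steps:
F(M, V) = V²
C = 4
s(j) = 2 (s(j) = 16 - 14 = 2)
s(C) - F(28, -1) = 2 - 1*(-1)² = 2 - 1*1 = 2 - 1 = 1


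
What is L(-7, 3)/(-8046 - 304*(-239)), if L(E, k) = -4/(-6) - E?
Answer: 23/193830 ≈ 0.00011866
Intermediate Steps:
L(E, k) = ⅔ - E (L(E, k) = -4*(-⅙) - E = ⅔ - E)
L(-7, 3)/(-8046 - 304*(-239)) = (⅔ - 1*(-7))/(-8046 - 304*(-239)) = (⅔ + 7)/(-8046 + 72656) = (23/3)/64610 = (1/64610)*(23/3) = 23/193830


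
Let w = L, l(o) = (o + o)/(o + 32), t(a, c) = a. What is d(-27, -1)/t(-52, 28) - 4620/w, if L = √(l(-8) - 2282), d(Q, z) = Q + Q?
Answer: 27/26 + 1155*I*√321/214 ≈ 1.0385 + 96.699*I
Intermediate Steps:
d(Q, z) = 2*Q
l(o) = 2*o/(32 + o) (l(o) = (2*o)/(32 + o) = 2*o/(32 + o))
L = 8*I*√321/3 (L = √(2*(-8)/(32 - 8) - 2282) = √(2*(-8)/24 - 2282) = √(2*(-8)*(1/24) - 2282) = √(-⅔ - 2282) = √(-6848/3) = 8*I*√321/3 ≈ 47.777*I)
w = 8*I*√321/3 ≈ 47.777*I
d(-27, -1)/t(-52, 28) - 4620/w = (2*(-27))/(-52) - 4620*(-I*√321/856) = -54*(-1/52) - (-1155)*I*√321/214 = 27/26 + 1155*I*√321/214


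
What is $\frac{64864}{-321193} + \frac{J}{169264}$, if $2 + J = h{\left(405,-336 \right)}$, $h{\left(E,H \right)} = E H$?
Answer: $- \frac{27343862961}{27183205976} \approx -1.0059$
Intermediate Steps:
$J = -136082$ ($J = -2 + 405 \left(-336\right) = -2 - 136080 = -136082$)
$\frac{64864}{-321193} + \frac{J}{169264} = \frac{64864}{-321193} - \frac{136082}{169264} = 64864 \left(- \frac{1}{321193}\right) - \frac{68041}{84632} = - \frac{64864}{321193} - \frac{68041}{84632} = - \frac{27343862961}{27183205976}$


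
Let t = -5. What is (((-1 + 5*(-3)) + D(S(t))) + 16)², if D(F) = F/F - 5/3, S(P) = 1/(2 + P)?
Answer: 4/9 ≈ 0.44444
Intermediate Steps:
D(F) = -⅔ (D(F) = 1 - 5*⅓ = 1 - 5/3 = -⅔)
(((-1 + 5*(-3)) + D(S(t))) + 16)² = (((-1 + 5*(-3)) - ⅔) + 16)² = (((-1 - 15) - ⅔) + 16)² = ((-16 - ⅔) + 16)² = (-50/3 + 16)² = (-⅔)² = 4/9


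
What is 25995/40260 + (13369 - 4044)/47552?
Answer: 26858979/31907392 ≈ 0.84178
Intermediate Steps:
25995/40260 + (13369 - 4044)/47552 = 25995*(1/40260) + 9325*(1/47552) = 1733/2684 + 9325/47552 = 26858979/31907392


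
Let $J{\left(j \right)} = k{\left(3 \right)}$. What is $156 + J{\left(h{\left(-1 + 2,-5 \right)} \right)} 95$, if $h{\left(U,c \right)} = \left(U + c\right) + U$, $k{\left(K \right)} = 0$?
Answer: $156$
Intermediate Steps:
$h{\left(U,c \right)} = c + 2 U$
$J{\left(j \right)} = 0$
$156 + J{\left(h{\left(-1 + 2,-5 \right)} \right)} 95 = 156 + 0 \cdot 95 = 156 + 0 = 156$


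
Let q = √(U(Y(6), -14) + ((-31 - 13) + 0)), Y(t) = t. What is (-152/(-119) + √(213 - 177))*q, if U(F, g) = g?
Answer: 866*I*√58/119 ≈ 55.422*I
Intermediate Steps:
q = I*√58 (q = √(-14 + ((-31 - 13) + 0)) = √(-14 + (-44 + 0)) = √(-14 - 44) = √(-58) = I*√58 ≈ 7.6158*I)
(-152/(-119) + √(213 - 177))*q = (-152/(-119) + √(213 - 177))*(I*√58) = (-152*(-1/119) + √36)*(I*√58) = (152/119 + 6)*(I*√58) = 866*(I*√58)/119 = 866*I*√58/119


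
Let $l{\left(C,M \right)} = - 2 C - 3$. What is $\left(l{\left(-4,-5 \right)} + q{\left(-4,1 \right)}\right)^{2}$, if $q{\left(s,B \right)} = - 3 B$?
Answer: $4$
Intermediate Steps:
$l{\left(C,M \right)} = -3 - 2 C$
$\left(l{\left(-4,-5 \right)} + q{\left(-4,1 \right)}\right)^{2} = \left(\left(-3 - -8\right) - 3\right)^{2} = \left(\left(-3 + 8\right) - 3\right)^{2} = \left(5 - 3\right)^{2} = 2^{2} = 4$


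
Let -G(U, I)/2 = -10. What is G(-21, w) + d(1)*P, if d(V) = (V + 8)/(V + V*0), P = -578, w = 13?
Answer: -5182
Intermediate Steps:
G(U, I) = 20 (G(U, I) = -2*(-10) = 20)
d(V) = (8 + V)/V (d(V) = (8 + V)/(V + 0) = (8 + V)/V)
G(-21, w) + d(1)*P = 20 + ((8 + 1)/1)*(-578) = 20 + (1*9)*(-578) = 20 + 9*(-578) = 20 - 5202 = -5182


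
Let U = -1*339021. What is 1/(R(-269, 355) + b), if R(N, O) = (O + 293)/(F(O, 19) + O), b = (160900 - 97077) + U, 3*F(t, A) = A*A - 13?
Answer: -157/43205870 ≈ -3.6338e-6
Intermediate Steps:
U = -339021
F(t, A) = -13/3 + A²/3 (F(t, A) = (A*A - 13)/3 = (A² - 13)/3 = (-13 + A²)/3 = -13/3 + A²/3)
b = -275198 (b = (160900 - 97077) - 339021 = 63823 - 339021 = -275198)
R(N, O) = (293 + O)/(116 + O) (R(N, O) = (O + 293)/((-13/3 + (⅓)*19²) + O) = (293 + O)/((-13/3 + (⅓)*361) + O) = (293 + O)/((-13/3 + 361/3) + O) = (293 + O)/(116 + O))
1/(R(-269, 355) + b) = 1/((293 + 355)/(116 + 355) - 275198) = 1/(648/471 - 275198) = 1/((1/471)*648 - 275198) = 1/(216/157 - 275198) = 1/(-43205870/157) = -157/43205870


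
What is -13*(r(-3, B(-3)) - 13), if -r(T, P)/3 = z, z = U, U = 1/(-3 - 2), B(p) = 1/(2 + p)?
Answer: 806/5 ≈ 161.20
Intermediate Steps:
U = -1/5 (U = 1/(-5) = -1/5 ≈ -0.20000)
z = -1/5 ≈ -0.20000
r(T, P) = 3/5 (r(T, P) = -3*(-1/5) = 3/5)
-13*(r(-3, B(-3)) - 13) = -13*(3/5 - 13) = -13*(-62/5) = 806/5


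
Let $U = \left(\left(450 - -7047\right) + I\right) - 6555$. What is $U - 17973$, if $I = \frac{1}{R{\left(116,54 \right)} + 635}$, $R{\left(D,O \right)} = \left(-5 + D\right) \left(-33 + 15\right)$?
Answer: $- \frac{23213254}{1363} \approx -17031.0$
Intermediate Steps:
$R{\left(D,O \right)} = 90 - 18 D$ ($R{\left(D,O \right)} = \left(-5 + D\right) \left(-18\right) = 90 - 18 D$)
$I = - \frac{1}{1363}$ ($I = \frac{1}{\left(90 - 2088\right) + 635} = \frac{1}{-1998 + 635} = \frac{1}{-1363} = - \frac{1}{1363} \approx -0.00073368$)
$U = \frac{1283945}{1363}$ ($U = \left(\left(450 - -7047\right) - \frac{1}{1363}\right) - 6555 = \left(\left(450 + 7047\right) - \frac{1}{1363}\right) - 6555 = \left(7497 - \frac{1}{1363}\right) - 6555 = \frac{10218410}{1363} - 6555 = \frac{1283945}{1363} \approx 942.0$)
$U - 17973 = \frac{1283945}{1363} - 17973 = - \frac{23213254}{1363}$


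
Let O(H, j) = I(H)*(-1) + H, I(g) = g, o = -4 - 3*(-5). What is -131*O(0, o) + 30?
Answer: 30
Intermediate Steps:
o = 11 (o = -4 + 15 = 11)
O(H, j) = 0 (O(H, j) = H*(-1) + H = -H + H = 0)
-131*O(0, o) + 30 = -131*0 + 30 = 0 + 30 = 30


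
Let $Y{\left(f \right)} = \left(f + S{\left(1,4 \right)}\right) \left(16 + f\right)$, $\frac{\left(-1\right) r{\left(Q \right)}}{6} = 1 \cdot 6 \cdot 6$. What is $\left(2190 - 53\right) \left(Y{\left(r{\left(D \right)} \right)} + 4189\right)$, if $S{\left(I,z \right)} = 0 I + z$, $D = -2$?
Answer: $99560693$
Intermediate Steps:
$r{\left(Q \right)} = -216$ ($r{\left(Q \right)} = - 6 \cdot 1 \cdot 6 \cdot 6 = - 6 \cdot 6 \cdot 6 = \left(-6\right) 36 = -216$)
$S{\left(I,z \right)} = z$ ($S{\left(I,z \right)} = 0 + z = z$)
$Y{\left(f \right)} = \left(4 + f\right) \left(16 + f\right)$ ($Y{\left(f \right)} = \left(f + 4\right) \left(16 + f\right) = \left(4 + f\right) \left(16 + f\right)$)
$\left(2190 - 53\right) \left(Y{\left(r{\left(D \right)} \right)} + 4189\right) = \left(2190 - 53\right) \left(\left(64 + \left(-216\right)^{2} + 20 \left(-216\right)\right) + 4189\right) = 2137 \left(\left(64 + 46656 - 4320\right) + 4189\right) = 2137 \left(42400 + 4189\right) = 2137 \cdot 46589 = 99560693$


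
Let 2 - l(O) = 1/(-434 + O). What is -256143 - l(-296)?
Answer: -186985851/730 ≈ -2.5615e+5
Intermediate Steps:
l(O) = 2 - 1/(-434 + O)
-256143 - l(-296) = -256143 - (-869 + 2*(-296))/(-434 - 296) = -256143 - (-869 - 592)/(-730) = -256143 - (-1)*(-1461)/730 = -256143 - 1*1461/730 = -256143 - 1461/730 = -186985851/730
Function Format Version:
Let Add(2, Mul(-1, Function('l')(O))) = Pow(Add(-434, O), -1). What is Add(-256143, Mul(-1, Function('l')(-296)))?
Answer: Rational(-186985851, 730) ≈ -2.5615e+5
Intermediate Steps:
Function('l')(O) = Add(2, Mul(-1, Pow(Add(-434, O), -1)))
Add(-256143, Mul(-1, Function('l')(-296))) = Add(-256143, Mul(-1, Mul(Pow(Add(-434, -296), -1), Add(-869, Mul(2, -296))))) = Add(-256143, Mul(-1, Mul(Pow(-730, -1), Add(-869, -592)))) = Add(-256143, Mul(-1, Mul(Rational(-1, 730), -1461))) = Add(-256143, Mul(-1, Rational(1461, 730))) = Add(-256143, Rational(-1461, 730)) = Rational(-186985851, 730)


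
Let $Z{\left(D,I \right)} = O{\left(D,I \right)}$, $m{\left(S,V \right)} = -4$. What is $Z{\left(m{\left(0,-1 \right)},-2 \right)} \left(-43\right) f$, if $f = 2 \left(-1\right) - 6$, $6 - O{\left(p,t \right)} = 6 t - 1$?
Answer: $6536$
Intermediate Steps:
$O{\left(p,t \right)} = 7 - 6 t$ ($O{\left(p,t \right)} = 6 - \left(6 t - 1\right) = 6 - \left(-1 + 6 t\right) = 7 - 6 t$)
$Z{\left(D,I \right)} = 7 - 6 I$
$f = -8$ ($f = -2 - 6 = -8$)
$Z{\left(m{\left(0,-1 \right)},-2 \right)} \left(-43\right) f = \left(7 - -12\right) \left(-43\right) \left(-8\right) = \left(7 + 12\right) \left(-43\right) \left(-8\right) = 19 \left(-43\right) \left(-8\right) = \left(-817\right) \left(-8\right) = 6536$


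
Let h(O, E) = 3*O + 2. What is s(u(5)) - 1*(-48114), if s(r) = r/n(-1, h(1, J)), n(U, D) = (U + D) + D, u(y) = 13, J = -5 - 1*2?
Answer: 433039/9 ≈ 48115.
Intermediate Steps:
J = -7 (J = -5 - 2 = -7)
h(O, E) = 2 + 3*O
n(U, D) = U + 2*D (n(U, D) = (D + U) + D = U + 2*D)
s(r) = r/9 (s(r) = r/(-1 + 2*(2 + 3*1)) = r/(-1 + 2*(2 + 3)) = r/(-1 + 2*5) = r/(-1 + 10) = r/9)
s(u(5)) - 1*(-48114) = (⅑)*13 - 1*(-48114) = 13/9 + 48114 = 433039/9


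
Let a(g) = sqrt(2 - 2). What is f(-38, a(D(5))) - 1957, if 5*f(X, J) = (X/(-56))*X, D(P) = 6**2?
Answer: -137351/70 ≈ -1962.2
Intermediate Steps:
D(P) = 36
a(g) = 0 (a(g) = sqrt(0) = 0)
f(X, J) = -X**2/280 (f(X, J) = ((X/(-56))*X)/5 = ((X*(-1/56))*X)/5 = ((-X/56)*X)/5 = (-X**2/56)/5 = -X**2/280)
f(-38, a(D(5))) - 1957 = -1/280*(-38)**2 - 1957 = -1/280*1444 - 1957 = -361/70 - 1957 = -137351/70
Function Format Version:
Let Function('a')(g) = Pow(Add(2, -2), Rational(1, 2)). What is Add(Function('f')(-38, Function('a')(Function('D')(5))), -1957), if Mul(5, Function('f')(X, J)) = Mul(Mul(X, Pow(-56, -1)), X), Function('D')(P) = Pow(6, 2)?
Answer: Rational(-137351, 70) ≈ -1962.2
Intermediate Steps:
Function('D')(P) = 36
Function('a')(g) = 0 (Function('a')(g) = Pow(0, Rational(1, 2)) = 0)
Function('f')(X, J) = Mul(Rational(-1, 280), Pow(X, 2)) (Function('f')(X, J) = Mul(Rational(1, 5), Mul(Mul(X, Pow(-56, -1)), X)) = Mul(Rational(1, 5), Mul(Mul(X, Rational(-1, 56)), X)) = Mul(Rational(1, 5), Mul(Mul(Rational(-1, 56), X), X)) = Mul(Rational(1, 5), Mul(Rational(-1, 56), Pow(X, 2))) = Mul(Rational(-1, 280), Pow(X, 2)))
Add(Function('f')(-38, Function('a')(Function('D')(5))), -1957) = Add(Mul(Rational(-1, 280), Pow(-38, 2)), -1957) = Add(Mul(Rational(-1, 280), 1444), -1957) = Add(Rational(-361, 70), -1957) = Rational(-137351, 70)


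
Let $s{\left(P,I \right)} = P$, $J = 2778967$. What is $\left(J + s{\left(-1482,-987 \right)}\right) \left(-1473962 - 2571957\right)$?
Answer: $-11237479333715$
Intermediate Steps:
$\left(J + s{\left(-1482,-987 \right)}\right) \left(-1473962 - 2571957\right) = \left(2778967 - 1482\right) \left(-1473962 - 2571957\right) = 2777485 \left(-4045919\right) = -11237479333715$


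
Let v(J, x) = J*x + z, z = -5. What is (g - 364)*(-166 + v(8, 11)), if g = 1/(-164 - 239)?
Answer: 12175519/403 ≈ 30212.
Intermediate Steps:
g = -1/403 (g = 1/(-403) = -1/403 ≈ -0.0024814)
v(J, x) = -5 + J*x (v(J, x) = J*x - 5 = -5 + J*x)
(g - 364)*(-166 + v(8, 11)) = (-1/403 - 364)*(-166 + (-5 + 8*11)) = -146693*(-166 + (-5 + 88))/403 = -146693*(-166 + 83)/403 = -146693/403*(-83) = 12175519/403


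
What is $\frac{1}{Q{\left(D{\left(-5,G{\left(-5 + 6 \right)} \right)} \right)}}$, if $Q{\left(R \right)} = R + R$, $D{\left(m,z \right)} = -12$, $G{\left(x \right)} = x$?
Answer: $- \frac{1}{24} \approx -0.041667$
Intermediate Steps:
$Q{\left(R \right)} = 2 R$
$\frac{1}{Q{\left(D{\left(-5,G{\left(-5 + 6 \right)} \right)} \right)}} = \frac{1}{2 \left(-12\right)} = \frac{1}{-24} = - \frac{1}{24}$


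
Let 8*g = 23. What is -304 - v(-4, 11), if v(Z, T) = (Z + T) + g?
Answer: -2511/8 ≈ -313.88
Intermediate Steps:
g = 23/8 (g = (⅛)*23 = 23/8 ≈ 2.8750)
v(Z, T) = 23/8 + T + Z (v(Z, T) = (Z + T) + 23/8 = (T + Z) + 23/8 = 23/8 + T + Z)
-304 - v(-4, 11) = -304 - (23/8 + 11 - 4) = -304 - 1*79/8 = -304 - 79/8 = -2511/8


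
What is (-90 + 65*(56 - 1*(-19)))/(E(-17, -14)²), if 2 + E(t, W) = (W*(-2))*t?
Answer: 4785/228484 ≈ 0.020942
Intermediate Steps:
E(t, W) = -2 - 2*W*t (E(t, W) = -2 + (W*(-2))*t = -2 + (-2*W)*t = -2 - 2*W*t)
(-90 + 65*(56 - 1*(-19)))/(E(-17, -14)²) = (-90 + 65*(56 - 1*(-19)))/((-2 - 2*(-14)*(-17))²) = (-90 + 65*(56 + 19))/((-2 - 476)²) = (-90 + 65*75)/((-478)²) = (-90 + 4875)/228484 = 4785*(1/228484) = 4785/228484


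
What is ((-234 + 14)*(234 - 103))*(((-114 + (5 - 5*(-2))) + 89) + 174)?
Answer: -4726480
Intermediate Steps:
((-234 + 14)*(234 - 103))*(((-114 + (5 - 5*(-2))) + 89) + 174) = (-220*131)*(((-114 + (5 + 10)) + 89) + 174) = -28820*(((-114 + 15) + 89) + 174) = -28820*((-99 + 89) + 174) = -28820*(-10 + 174) = -28820*164 = -4726480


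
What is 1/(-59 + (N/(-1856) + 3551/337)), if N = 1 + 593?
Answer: -312736/15256185 ≈ -0.020499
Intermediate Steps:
N = 594
1/(-59 + (N/(-1856) + 3551/337)) = 1/(-59 + (594/(-1856) + 3551/337)) = 1/(-59 + (594*(-1/1856) + 3551*(1/337))) = 1/(-59 + (-297/928 + 3551/337)) = 1/(-59 + 3195239/312736) = 1/(-15256185/312736) = -312736/15256185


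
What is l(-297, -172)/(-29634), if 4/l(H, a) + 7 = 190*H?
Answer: 2/836227029 ≈ 2.3917e-9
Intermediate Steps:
l(H, a) = 4/(-7 + 190*H)
l(-297, -172)/(-29634) = (4/(-7 + 190*(-297)))/(-29634) = (4/(-7 - 56430))*(-1/29634) = (4/(-56437))*(-1/29634) = (4*(-1/56437))*(-1/29634) = -4/56437*(-1/29634) = 2/836227029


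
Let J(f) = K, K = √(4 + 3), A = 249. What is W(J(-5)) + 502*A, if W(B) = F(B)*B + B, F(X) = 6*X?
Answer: 125040 + √7 ≈ 1.2504e+5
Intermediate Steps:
K = √7 ≈ 2.6458
J(f) = √7
W(B) = B + 6*B² (W(B) = (6*B)*B + B = 6*B² + B = B + 6*B²)
W(J(-5)) + 502*A = √7*(1 + 6*√7) + 502*249 = √7*(1 + 6*√7) + 124998 = 124998 + √7*(1 + 6*√7)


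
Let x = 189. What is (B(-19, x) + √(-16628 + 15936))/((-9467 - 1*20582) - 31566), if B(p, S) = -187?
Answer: 187/61615 - 2*I*√173/61615 ≈ 0.003035 - 0.00042694*I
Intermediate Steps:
(B(-19, x) + √(-16628 + 15936))/((-9467 - 1*20582) - 31566) = (-187 + √(-16628 + 15936))/((-9467 - 1*20582) - 31566) = (-187 + √(-692))/((-9467 - 20582) - 31566) = (-187 + 2*I*√173)/(-30049 - 31566) = (-187 + 2*I*√173)/(-61615) = (-187 + 2*I*√173)*(-1/61615) = 187/61615 - 2*I*√173/61615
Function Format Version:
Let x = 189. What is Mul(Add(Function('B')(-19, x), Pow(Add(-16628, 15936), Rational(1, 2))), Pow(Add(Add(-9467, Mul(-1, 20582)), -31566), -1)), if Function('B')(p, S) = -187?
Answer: Add(Rational(187, 61615), Mul(Rational(-2, 61615), I, Pow(173, Rational(1, 2)))) ≈ Add(0.0030350, Mul(-0.00042694, I))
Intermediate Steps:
Mul(Add(Function('B')(-19, x), Pow(Add(-16628, 15936), Rational(1, 2))), Pow(Add(Add(-9467, Mul(-1, 20582)), -31566), -1)) = Mul(Add(-187, Pow(Add(-16628, 15936), Rational(1, 2))), Pow(Add(Add(-9467, Mul(-1, 20582)), -31566), -1)) = Mul(Add(-187, Pow(-692, Rational(1, 2))), Pow(Add(Add(-9467, -20582), -31566), -1)) = Mul(Add(-187, Mul(2, I, Pow(173, Rational(1, 2)))), Pow(Add(-30049, -31566), -1)) = Mul(Add(-187, Mul(2, I, Pow(173, Rational(1, 2)))), Pow(-61615, -1)) = Mul(Add(-187, Mul(2, I, Pow(173, Rational(1, 2)))), Rational(-1, 61615)) = Add(Rational(187, 61615), Mul(Rational(-2, 61615), I, Pow(173, Rational(1, 2))))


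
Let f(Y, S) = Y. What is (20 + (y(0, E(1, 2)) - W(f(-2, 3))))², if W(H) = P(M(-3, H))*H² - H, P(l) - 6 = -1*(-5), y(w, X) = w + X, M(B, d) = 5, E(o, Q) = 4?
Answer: 484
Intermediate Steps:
y(w, X) = X + w
P(l) = 11 (P(l) = 6 - 1*(-5) = 6 + 5 = 11)
W(H) = -H + 11*H² (W(H) = 11*H² - H = -H + 11*H²)
(20 + (y(0, E(1, 2)) - W(f(-2, 3))))² = (20 + ((4 + 0) - (-2)*(-1 + 11*(-2))))² = (20 + (4 - (-2)*(-1 - 22)))² = (20 + (4 - (-2)*(-23)))² = (20 + (4 - 1*46))² = (20 + (4 - 46))² = (20 - 42)² = (-22)² = 484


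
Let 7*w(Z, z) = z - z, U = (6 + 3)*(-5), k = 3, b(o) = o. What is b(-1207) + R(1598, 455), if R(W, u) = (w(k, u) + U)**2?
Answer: 818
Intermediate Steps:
U = -45 (U = 9*(-5) = -45)
w(Z, z) = 0 (w(Z, z) = (z - z)/7 = (1/7)*0 = 0)
R(W, u) = 2025 (R(W, u) = (0 - 45)**2 = (-45)**2 = 2025)
b(-1207) + R(1598, 455) = -1207 + 2025 = 818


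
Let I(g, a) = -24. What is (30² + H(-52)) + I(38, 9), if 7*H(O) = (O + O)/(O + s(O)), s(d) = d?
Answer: 6133/7 ≈ 876.14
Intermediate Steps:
H(O) = ⅐ (H(O) = ((O + O)/(O + O))/7 = ((2*O)/((2*O)))/7 = ((2*O)*(1/(2*O)))/7 = (⅐)*1 = ⅐)
(30² + H(-52)) + I(38, 9) = (30² + ⅐) - 24 = (900 + ⅐) - 24 = 6301/7 - 24 = 6133/7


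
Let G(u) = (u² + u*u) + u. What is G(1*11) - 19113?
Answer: -18860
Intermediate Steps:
G(u) = u + 2*u² (G(u) = (u² + u²) + u = 2*u² + u = u + 2*u²)
G(1*11) - 19113 = (1*11)*(1 + 2*(1*11)) - 19113 = 11*(1 + 2*11) - 19113 = 11*(1 + 22) - 19113 = 11*23 - 19113 = 253 - 19113 = -18860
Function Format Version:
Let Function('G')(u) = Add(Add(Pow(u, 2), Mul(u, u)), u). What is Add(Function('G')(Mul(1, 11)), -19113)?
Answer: -18860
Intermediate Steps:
Function('G')(u) = Add(u, Mul(2, Pow(u, 2))) (Function('G')(u) = Add(Add(Pow(u, 2), Pow(u, 2)), u) = Add(Mul(2, Pow(u, 2)), u) = Add(u, Mul(2, Pow(u, 2))))
Add(Function('G')(Mul(1, 11)), -19113) = Add(Mul(Mul(1, 11), Add(1, Mul(2, Mul(1, 11)))), -19113) = Add(Mul(11, Add(1, Mul(2, 11))), -19113) = Add(Mul(11, Add(1, 22)), -19113) = Add(Mul(11, 23), -19113) = Add(253, -19113) = -18860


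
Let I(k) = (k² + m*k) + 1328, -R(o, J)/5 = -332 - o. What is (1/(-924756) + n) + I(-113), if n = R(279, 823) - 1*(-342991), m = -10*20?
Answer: 353943885707/924756 ≈ 3.8274e+5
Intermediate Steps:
R(o, J) = 1660 + 5*o (R(o, J) = -5*(-332 - o) = 1660 + 5*o)
m = -200
n = 346046 (n = (1660 + 5*279) - 1*(-342991) = (1660 + 1395) + 342991 = 3055 + 342991 = 346046)
I(k) = 1328 + k² - 200*k (I(k) = (k² - 200*k) + 1328 = 1328 + k² - 200*k)
(1/(-924756) + n) + I(-113) = (1/(-924756) + 346046) + (1328 + (-113)² - 200*(-113)) = (-1/924756 + 346046) + (1328 + 12769 + 22600) = 320008114775/924756 + 36697 = 353943885707/924756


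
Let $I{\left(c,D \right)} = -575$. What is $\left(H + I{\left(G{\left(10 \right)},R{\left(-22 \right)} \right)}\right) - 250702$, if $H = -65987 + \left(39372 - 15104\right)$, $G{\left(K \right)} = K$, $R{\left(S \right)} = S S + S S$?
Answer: $-292996$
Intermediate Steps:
$R{\left(S \right)} = 2 S^{2}$ ($R{\left(S \right)} = S^{2} + S^{2} = 2 S^{2}$)
$H = -41719$ ($H = -65987 + \left(39372 - 15104\right) = -65987 + 24268 = -41719$)
$\left(H + I{\left(G{\left(10 \right)},R{\left(-22 \right)} \right)}\right) - 250702 = \left(-41719 - 575\right) - 250702 = -42294 - 250702 = -292996$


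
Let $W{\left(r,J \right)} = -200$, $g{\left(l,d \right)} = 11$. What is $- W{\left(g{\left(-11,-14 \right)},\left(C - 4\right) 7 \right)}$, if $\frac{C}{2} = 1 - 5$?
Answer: $200$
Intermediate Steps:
$C = -8$ ($C = 2 \left(1 - 5\right) = 2 \left(-4\right) = -8$)
$- W{\left(g{\left(-11,-14 \right)},\left(C - 4\right) 7 \right)} = \left(-1\right) \left(-200\right) = 200$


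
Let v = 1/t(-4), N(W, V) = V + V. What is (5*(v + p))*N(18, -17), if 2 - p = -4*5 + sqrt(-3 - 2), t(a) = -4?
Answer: -7395/2 + 170*I*sqrt(5) ≈ -3697.5 + 380.13*I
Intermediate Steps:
N(W, V) = 2*V
v = -1/4 (v = 1/(-4) = -1/4 ≈ -0.25000)
p = 22 - I*sqrt(5) (p = 2 - (-4*5 + sqrt(-3 - 2)) = 2 - (-20 + sqrt(-5)) = 2 - (-20 + I*sqrt(5)) = 2 + (20 - I*sqrt(5)) = 22 - I*sqrt(5) ≈ 22.0 - 2.2361*I)
(5*(v + p))*N(18, -17) = (5*(-1/4 + (22 - I*sqrt(5))))*(2*(-17)) = (5*(87/4 - I*sqrt(5)))*(-34) = (435/4 - 5*I*sqrt(5))*(-34) = -7395/2 + 170*I*sqrt(5)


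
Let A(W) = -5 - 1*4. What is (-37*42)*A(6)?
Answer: 13986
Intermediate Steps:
A(W) = -9 (A(W) = -5 - 4 = -9)
(-37*42)*A(6) = -37*42*(-9) = -1554*(-9) = 13986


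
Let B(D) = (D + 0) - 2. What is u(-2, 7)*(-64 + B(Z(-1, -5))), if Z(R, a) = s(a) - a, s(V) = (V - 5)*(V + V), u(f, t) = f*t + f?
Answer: -624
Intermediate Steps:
u(f, t) = f + f*t
s(V) = 2*V*(-5 + V) (s(V) = (-5 + V)*(2*V) = 2*V*(-5 + V))
Z(R, a) = -a + 2*a*(-5 + a) (Z(R, a) = 2*a*(-5 + a) - a = -a + 2*a*(-5 + a))
B(D) = -2 + D (B(D) = D - 2 = -2 + D)
u(-2, 7)*(-64 + B(Z(-1, -5))) = (-2*(1 + 7))*(-64 + (-2 - 5*(-11 + 2*(-5)))) = (-2*8)*(-64 + (-2 - 5*(-11 - 10))) = -16*(-64 + (-2 - 5*(-21))) = -16*(-64 + (-2 + 105)) = -16*(-64 + 103) = -16*39 = -624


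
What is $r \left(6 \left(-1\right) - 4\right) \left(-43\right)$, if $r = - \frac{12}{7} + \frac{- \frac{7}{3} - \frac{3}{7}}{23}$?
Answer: $- \frac{380980}{483} \approx -788.78$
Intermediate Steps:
$r = - \frac{886}{483}$ ($r = \left(-12\right) \frac{1}{7} + \left(\left(-7\right) \frac{1}{3} - \frac{3}{7}\right) \frac{1}{23} = - \frac{12}{7} + \left(- \frac{7}{3} - \frac{3}{7}\right) \frac{1}{23} = - \frac{12}{7} - \frac{58}{483} = - \frac{886}{483} \approx -1.8344$)
$r \left(6 \left(-1\right) - 4\right) \left(-43\right) = - \frac{886 \left(6 \left(-1\right) - 4\right)}{483} \left(-43\right) = - \frac{886 \left(-6 - 4\right)}{483} \left(-43\right) = \left(- \frac{886}{483}\right) \left(-10\right) \left(-43\right) = \frac{8860}{483} \left(-43\right) = - \frac{380980}{483}$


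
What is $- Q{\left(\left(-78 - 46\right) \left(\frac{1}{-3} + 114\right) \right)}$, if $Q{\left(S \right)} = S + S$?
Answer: $\frac{84568}{3} \approx 28189.0$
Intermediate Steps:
$Q{\left(S \right)} = 2 S$
$- Q{\left(\left(-78 - 46\right) \left(\frac{1}{-3} + 114\right) \right)} = - 2 \left(-78 - 46\right) \left(\frac{1}{-3} + 114\right) = - 2 \left(- 124 \left(- \frac{1}{3} + 114\right)\right) = - 2 \left(\left(-124\right) \frac{341}{3}\right) = - \frac{2 \left(-42284\right)}{3} = \left(-1\right) \left(- \frac{84568}{3}\right) = \frac{84568}{3}$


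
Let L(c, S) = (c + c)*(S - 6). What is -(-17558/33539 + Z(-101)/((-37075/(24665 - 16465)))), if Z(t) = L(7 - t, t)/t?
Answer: 256880194618/5023572037 ≈ 51.135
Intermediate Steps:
L(c, S) = 2*c*(-6 + S) (L(c, S) = (2*c)*(-6 + S) = 2*c*(-6 + S))
Z(t) = 2*(-6 + t)*(7 - t)/t (Z(t) = (2*(7 - t)*(-6 + t))/t = (2*(-6 + t)*(7 - t))/t = 2*(-6 + t)*(7 - t)/t)
-(-17558/33539 + Z(-101)/((-37075/(24665 - 16465)))) = -(-17558/33539 + (26 - 84/(-101) - 2*(-101))/((-37075/(24665 - 16465)))) = -(-17558*1/33539 + (26 - 84*(-1/101) + 202)/((-37075/8200))) = -(-17558/33539 + (26 + 84/101 + 202)/((-37075*1/8200))) = -(-17558/33539 + 23112/(101*(-1483/328))) = -(-17558/33539 + (23112/101)*(-328/1483)) = -(-17558/33539 - 7580736/149783) = -1*(-256880194618/5023572037) = 256880194618/5023572037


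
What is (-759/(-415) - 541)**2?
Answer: 50066747536/172225 ≈ 2.9071e+5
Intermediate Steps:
(-759/(-415) - 541)**2 = (-759*(-1/415) - 541)**2 = (759/415 - 541)**2 = (-223756/415)**2 = 50066747536/172225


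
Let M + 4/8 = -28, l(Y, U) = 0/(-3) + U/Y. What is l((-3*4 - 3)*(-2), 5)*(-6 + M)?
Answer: -23/4 ≈ -5.7500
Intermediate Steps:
l(Y, U) = U/Y (l(Y, U) = 0*(-⅓) + U/Y = 0 + U/Y = U/Y)
M = -57/2 (M = -½ - 28 = -57/2 ≈ -28.500)
l((-3*4 - 3)*(-2), 5)*(-6 + M) = (5/(((-3*4 - 3)*(-2))))*(-6 - 57/2) = (5/(((-12 - 3)*(-2))))*(-69/2) = (5/((-15*(-2))))*(-69/2) = (5/30)*(-69/2) = (5*(1/30))*(-69/2) = (⅙)*(-69/2) = -23/4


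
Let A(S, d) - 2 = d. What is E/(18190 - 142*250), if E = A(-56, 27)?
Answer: -29/17310 ≈ -0.0016753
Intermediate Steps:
A(S, d) = 2 + d
E = 29 (E = 2 + 27 = 29)
E/(18190 - 142*250) = 29/(18190 - 142*250) = 29/(18190 - 35500) = 29/(-17310) = 29*(-1/17310) = -29/17310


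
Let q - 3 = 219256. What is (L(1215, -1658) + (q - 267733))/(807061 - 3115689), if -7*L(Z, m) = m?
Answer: 84415/4040099 ≈ 0.020894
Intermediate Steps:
q = 219259 (q = 3 + 219256 = 219259)
L(Z, m) = -m/7
(L(1215, -1658) + (q - 267733))/(807061 - 3115689) = (-1/7*(-1658) + (219259 - 267733))/(807061 - 3115689) = (1658/7 - 48474)/(-2308628) = -337660/7*(-1/2308628) = 84415/4040099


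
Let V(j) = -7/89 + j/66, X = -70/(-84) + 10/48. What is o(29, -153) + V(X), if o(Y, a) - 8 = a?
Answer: -20450383/140976 ≈ -145.06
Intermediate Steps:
o(Y, a) = 8 + a
X = 25/24 (X = -70*(-1/84) + 10*(1/48) = ⅚ + 5/24 = 25/24 ≈ 1.0417)
V(j) = -7/89 + j/66 (V(j) = -7*1/89 + j*(1/66) = -7/89 + j/66)
o(29, -153) + V(X) = (8 - 153) + (-7/89 + (1/66)*(25/24)) = -145 + (-7/89 + 25/1584) = -145 - 8863/140976 = -20450383/140976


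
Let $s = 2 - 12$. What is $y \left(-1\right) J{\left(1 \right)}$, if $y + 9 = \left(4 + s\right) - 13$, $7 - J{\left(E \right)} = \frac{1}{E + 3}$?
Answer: $189$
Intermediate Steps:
$J{\left(E \right)} = 7 - \frac{1}{3 + E}$ ($J{\left(E \right)} = 7 - \frac{1}{E + 3} = 7 - \frac{1}{3 + E}$)
$s = -10$
$y = -28$ ($y = -9 + \left(\left(4 - 10\right) - 13\right) = -9 - 19 = -28$)
$y \left(-1\right) J{\left(1 \right)} = \left(-28\right) \left(-1\right) \frac{20 + 7 \cdot 1}{3 + 1} = 28 \frac{20 + 7}{4} = 28 \cdot \frac{1}{4} \cdot 27 = 28 \cdot \frac{27}{4} = 189$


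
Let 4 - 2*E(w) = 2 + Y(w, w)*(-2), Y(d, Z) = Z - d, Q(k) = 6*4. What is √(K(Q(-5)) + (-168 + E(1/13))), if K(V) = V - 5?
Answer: 2*I*√37 ≈ 12.166*I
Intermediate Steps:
Q(k) = 24
E(w) = 1 (E(w) = 2 - (2 + (w - w)*(-2))/2 = 2 - (2 + 0*(-2))/2 = 2 - (2 + 0)/2 = 2 - ½*2 = 2 - 1 = 1)
K(V) = -5 + V
√(K(Q(-5)) + (-168 + E(1/13))) = √((-5 + 24) + (-168 + 1)) = √(19 - 167) = √(-148) = 2*I*√37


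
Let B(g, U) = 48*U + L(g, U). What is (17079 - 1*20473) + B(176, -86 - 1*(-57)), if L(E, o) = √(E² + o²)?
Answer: -4786 + √31817 ≈ -4607.6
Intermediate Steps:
B(g, U) = √(U² + g²) + 48*U (B(g, U) = 48*U + √(g² + U²) = 48*U + √(U² + g²) = √(U² + g²) + 48*U)
(17079 - 1*20473) + B(176, -86 - 1*(-57)) = (17079 - 1*20473) + (√((-86 - 1*(-57))² + 176²) + 48*(-86 - 1*(-57))) = (17079 - 20473) + (√((-86 + 57)² + 30976) + 48*(-86 + 57)) = -3394 + (√((-29)² + 30976) + 48*(-29)) = -3394 + (√(841 + 30976) - 1392) = -3394 + (√31817 - 1392) = -3394 + (-1392 + √31817) = -4786 + √31817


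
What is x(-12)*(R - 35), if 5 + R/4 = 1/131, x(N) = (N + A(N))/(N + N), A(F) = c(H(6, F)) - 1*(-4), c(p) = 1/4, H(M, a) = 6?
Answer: -223231/12576 ≈ -17.751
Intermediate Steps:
c(p) = ¼
A(F) = 17/4 (A(F) = ¼ - 1*(-4) = ¼ + 4 = 17/4)
x(N) = (17/4 + N)/(2*N) (x(N) = (N + 17/4)/(N + N) = (17/4 + N)/((2*N)) = (17/4 + N)*(1/(2*N)) = (17/4 + N)/(2*N))
R = -2616/131 (R = -20 + 4/131 = -2616/131 ≈ -19.969)
x(-12)*(R - 35) = ((⅛)*(17 + 4*(-12))/(-12))*(-2616/131 - 35) = ((⅛)*(-1/12)*(17 - 48))*(-7201/131) = ((⅛)*(-1/12)*(-31))*(-7201/131) = (31/96)*(-7201/131) = -223231/12576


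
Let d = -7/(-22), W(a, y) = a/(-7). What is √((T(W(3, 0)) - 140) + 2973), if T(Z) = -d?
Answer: √1371018/22 ≈ 53.223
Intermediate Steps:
W(a, y) = -a/7 (W(a, y) = a*(-⅐) = -a/7)
d = 7/22 (d = -7*(-1/22) = 7/22 ≈ 0.31818)
T(Z) = -7/22 (T(Z) = -1*7/22 = -7/22)
√((T(W(3, 0)) - 140) + 2973) = √((-7/22 - 140) + 2973) = √(-3087/22 + 2973) = √(62319/22) = √1371018/22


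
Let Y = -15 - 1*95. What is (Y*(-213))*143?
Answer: 3350490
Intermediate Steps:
Y = -110 (Y = -15 - 95 = -110)
(Y*(-213))*143 = -110*(-213)*143 = 23430*143 = 3350490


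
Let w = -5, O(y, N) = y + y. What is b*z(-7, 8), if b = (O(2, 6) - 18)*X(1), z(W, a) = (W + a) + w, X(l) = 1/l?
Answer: 56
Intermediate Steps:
O(y, N) = 2*y
z(W, a) = -5 + W + a (z(W, a) = (W + a) - 5 = -5 + W + a)
b = -14 (b = (2*2 - 18)/1 = (4 - 18)*1 = -14*1 = -14)
b*z(-7, 8) = -14*(-5 - 7 + 8) = -14*(-4) = 56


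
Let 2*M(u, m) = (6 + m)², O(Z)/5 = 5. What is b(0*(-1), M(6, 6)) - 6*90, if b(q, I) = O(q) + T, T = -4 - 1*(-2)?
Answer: -517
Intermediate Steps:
T = -2 (T = -4 + 2 = -2)
O(Z) = 25 (O(Z) = 5*5 = 25)
M(u, m) = (6 + m)²/2
b(q, I) = 23 (b(q, I) = 25 - 2 = 23)
b(0*(-1), M(6, 6)) - 6*90 = 23 - 6*90 = 23 - 540 = -517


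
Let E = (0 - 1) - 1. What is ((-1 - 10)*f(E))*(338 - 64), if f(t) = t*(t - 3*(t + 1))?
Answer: 6028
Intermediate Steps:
E = -2 (E = -1 - 1 = -2)
f(t) = t*(-3 - 2*t) (f(t) = t*(t - 3*(1 + t)) = t*(t + (-3 - 3*t)) = t*(-3 - 2*t))
((-1 - 10)*f(E))*(338 - 64) = ((-1 - 10)*(-1*(-2)*(3 + 2*(-2))))*(338 - 64) = -(-11)*(-2)*(3 - 4)*274 = -(-11)*(-2)*(-1)*274 = -11*(-2)*274 = 22*274 = 6028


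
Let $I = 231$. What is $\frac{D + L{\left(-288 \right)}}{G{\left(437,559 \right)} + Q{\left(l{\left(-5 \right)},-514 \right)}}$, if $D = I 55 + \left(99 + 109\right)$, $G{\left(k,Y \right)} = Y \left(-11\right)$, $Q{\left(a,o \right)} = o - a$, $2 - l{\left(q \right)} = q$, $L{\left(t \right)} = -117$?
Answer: $- \frac{6398}{3335} \approx -1.9184$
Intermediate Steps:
$l{\left(q \right)} = 2 - q$
$G{\left(k,Y \right)} = - 11 Y$
$D = 12913$ ($D = 231 \cdot 55 + \left(99 + 109\right) = 12705 + 208 = 12913$)
$\frac{D + L{\left(-288 \right)}}{G{\left(437,559 \right)} + Q{\left(l{\left(-5 \right)},-514 \right)}} = \frac{12913 - 117}{\left(-11\right) 559 - \left(516 + 5\right)} = \frac{12796}{-6149 - 521} = \frac{12796}{-6670} = 12796 \left(- \frac{1}{6670}\right) = - \frac{6398}{3335}$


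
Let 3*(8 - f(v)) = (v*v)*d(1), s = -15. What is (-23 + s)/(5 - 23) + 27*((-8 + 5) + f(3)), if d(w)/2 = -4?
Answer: 7066/9 ≈ 785.11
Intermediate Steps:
d(w) = -8 (d(w) = 2*(-4) = -8)
f(v) = 8 + 8*v**2/3 (f(v) = 8 - v*v*(-8)/3 = 8 - v**2*(-8)/3 = 8 - (-8)*v**2/3 = 8 + 8*v**2/3)
(-23 + s)/(5 - 23) + 27*((-8 + 5) + f(3)) = (-23 - 15)/(5 - 23) + 27*((-8 + 5) + (8 + (8/3)*3**2)) = -38/(-18) + 27*(-3 + (8 + (8/3)*9)) = -38*(-1/18) + 27*(-3 + (8 + 24)) = 19/9 + 27*(-3 + 32) = 19/9 + 27*29 = 19/9 + 783 = 7066/9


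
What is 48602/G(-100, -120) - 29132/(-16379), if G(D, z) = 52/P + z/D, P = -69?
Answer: 12483749129/114653 ≈ 1.0888e+5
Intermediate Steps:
G(D, z) = -52/69 + z/D (G(D, z) = 52/(-69) + z/D = 52*(-1/69) + z/D = -52/69 + z/D)
48602/G(-100, -120) - 29132/(-16379) = 48602/(-52/69 - 120/(-100)) - 29132/(-16379) = 48602/(-52/69 - 120*(-1/100)) - 29132*(-1/16379) = 48602/(-52/69 + 6/5) + 29132/16379 = 48602/(154/345) + 29132/16379 = 48602*(345/154) + 29132/16379 = 8383845/77 + 29132/16379 = 12483749129/114653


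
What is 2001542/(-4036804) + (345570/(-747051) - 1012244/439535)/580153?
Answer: -63548293102123444572281/128165952776967666295070 ≈ -0.49583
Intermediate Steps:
2001542/(-4036804) + (345570/(-747051) - 1012244/439535)/580153 = 2001542*(-1/4036804) + (345570*(-1/747051) - 1012244*1/439535)*(1/580153) = -1000771/2018402 + (-115190/249017 - 1012244/439535)*(1/580153) = -1000771/2018402 - 302696000798/109451687095*1/580153 = -1000771/2018402 - 302696000798/63498724623225535 = -63548293102123444572281/128165952776967666295070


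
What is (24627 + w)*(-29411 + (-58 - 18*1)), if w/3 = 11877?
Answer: -1776827646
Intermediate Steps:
w = 35631 (w = 3*11877 = 35631)
(24627 + w)*(-29411 + (-58 - 18*1)) = (24627 + 35631)*(-29411 + (-58 - 18*1)) = 60258*(-29411 + (-58 - 18)) = 60258*(-29411 - 76) = 60258*(-29487) = -1776827646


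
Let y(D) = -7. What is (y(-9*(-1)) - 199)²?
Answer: 42436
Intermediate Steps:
(y(-9*(-1)) - 199)² = (-7 - 199)² = (-206)² = 42436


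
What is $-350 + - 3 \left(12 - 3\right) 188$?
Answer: $-5426$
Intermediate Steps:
$-350 + - 3 \left(12 - 3\right) 188 = -350 + \left(-3\right) 9 \cdot 188 = -350 - 5076 = -5426$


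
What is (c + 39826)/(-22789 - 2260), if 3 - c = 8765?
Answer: -31064/25049 ≈ -1.2401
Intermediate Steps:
c = -8762 (c = 3 - 1*8765 = 3 - 8765 = -8762)
(c + 39826)/(-22789 - 2260) = (-8762 + 39826)/(-22789 - 2260) = 31064/(-25049) = 31064*(-1/25049) = -31064/25049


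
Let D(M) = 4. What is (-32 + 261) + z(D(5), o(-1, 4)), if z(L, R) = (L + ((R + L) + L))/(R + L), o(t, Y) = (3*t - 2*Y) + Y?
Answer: 682/3 ≈ 227.33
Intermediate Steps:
o(t, Y) = -Y + 3*t (o(t, Y) = (-2*Y + 3*t) + Y = -Y + 3*t)
z(L, R) = (R + 3*L)/(L + R) (z(L, R) = (L + ((L + R) + L))/(L + R) = (L + (R + 2*L))/(L + R) = (R + 3*L)/(L + R))
(-32 + 261) + z(D(5), o(-1, 4)) = (-32 + 261) + ((-1*4 + 3*(-1)) + 3*4)/(4 + (-1*4 + 3*(-1))) = 229 + ((-4 - 3) + 12)/(4 + (-4 - 3)) = 229 + (-7 + 12)/(4 - 7) = 229 + 5/(-3) = 229 - 1/3*5 = 229 - 5/3 = 682/3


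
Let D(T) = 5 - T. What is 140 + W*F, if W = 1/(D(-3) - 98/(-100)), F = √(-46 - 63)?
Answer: 140 + 50*I*√109/449 ≈ 140.0 + 1.1626*I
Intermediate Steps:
F = I*√109 (F = √(-109) = I*√109 ≈ 10.44*I)
W = 50/449 (W = 1/((5 - 1*(-3)) - 98/(-100)) = 1/((5 + 3) - 98*(-1/100)) = 1/(8 + 49/50) = 1/(449/50) = 50/449 ≈ 0.11136)
140 + W*F = 140 + 50*(I*√109)/449 = 140 + 50*I*√109/449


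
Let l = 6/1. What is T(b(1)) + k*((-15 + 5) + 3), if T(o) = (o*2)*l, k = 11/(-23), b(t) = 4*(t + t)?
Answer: 2285/23 ≈ 99.348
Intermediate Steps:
l = 6 (l = 6*1 = 6)
b(t) = 8*t (b(t) = 4*(2*t) = 8*t)
k = -11/23 (k = 11*(-1/23) = -11/23 ≈ -0.47826)
T(o) = 12*o (T(o) = (o*2)*6 = (2*o)*6 = 12*o)
T(b(1)) + k*((-15 + 5) + 3) = 12*(8*1) - 11*((-15 + 5) + 3)/23 = 12*8 - 11*(-10 + 3)/23 = 96 - 11/23*(-7) = 96 + 77/23 = 2285/23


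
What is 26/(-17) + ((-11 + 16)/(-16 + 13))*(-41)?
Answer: 3407/51 ≈ 66.804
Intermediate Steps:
26/(-17) + ((-11 + 16)/(-16 + 13))*(-41) = 26*(-1/17) + (5/(-3))*(-41) = -26/17 + (5*(-⅓))*(-41) = -26/17 - 5/3*(-41) = -26/17 + 205/3 = 3407/51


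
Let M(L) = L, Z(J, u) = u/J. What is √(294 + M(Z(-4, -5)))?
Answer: √1181/2 ≈ 17.183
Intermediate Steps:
√(294 + M(Z(-4, -5))) = √(294 - 5/(-4)) = √(294 - 5*(-¼)) = √(294 + 5/4) = √(1181/4) = √1181/2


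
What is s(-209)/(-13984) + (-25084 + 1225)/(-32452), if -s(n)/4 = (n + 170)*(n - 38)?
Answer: 5210805/1492792 ≈ 3.4906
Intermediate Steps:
s(n) = -4*(-38 + n)*(170 + n) (s(n) = -4*(n + 170)*(n - 38) = -4*(170 + n)*(-38 + n) = -4*(-38 + n)*(170 + n))
s(-209)/(-13984) + (-25084 + 1225)/(-32452) = (25840 - 528*(-209) - 4*(-209)**2)/(-13984) + (-25084 + 1225)/(-32452) = (25840 + 110352 - 4*43681)*(-1/13984) - 23859*(-1/32452) = (25840 + 110352 - 174724)*(-1/13984) + 23859/32452 = -38532*(-1/13984) + 23859/32452 = 507/184 + 23859/32452 = 5210805/1492792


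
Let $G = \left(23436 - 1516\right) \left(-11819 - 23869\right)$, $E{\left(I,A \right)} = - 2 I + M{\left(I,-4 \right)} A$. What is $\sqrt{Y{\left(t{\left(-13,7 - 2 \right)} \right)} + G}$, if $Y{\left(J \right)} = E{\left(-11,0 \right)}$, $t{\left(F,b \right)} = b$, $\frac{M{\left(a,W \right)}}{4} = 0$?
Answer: $i \sqrt{782280938} \approx 27969.0 i$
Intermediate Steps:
$M{\left(a,W \right)} = 0$ ($M{\left(a,W \right)} = 4 \cdot 0 = 0$)
$E{\left(I,A \right)} = - 2 I$ ($E{\left(I,A \right)} = - 2 I + 0 A = - 2 I + 0 = - 2 I$)
$Y{\left(J \right)} = 22$ ($Y{\left(J \right)} = \left(-2\right) \left(-11\right) = 22$)
$G = -782280960$ ($G = 21920 \left(-35688\right) = -782280960$)
$\sqrt{Y{\left(t{\left(-13,7 - 2 \right)} \right)} + G} = \sqrt{22 - 782280960} = \sqrt{-782280938} = i \sqrt{782280938}$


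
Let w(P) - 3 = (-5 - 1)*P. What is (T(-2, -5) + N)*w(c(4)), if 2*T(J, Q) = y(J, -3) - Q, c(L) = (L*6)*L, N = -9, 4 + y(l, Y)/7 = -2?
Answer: 31515/2 ≈ 15758.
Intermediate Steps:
y(l, Y) = -42 (y(l, Y) = -28 + 7*(-2) = -28 - 14 = -42)
c(L) = 6*L² (c(L) = (6*L)*L = 6*L²)
T(J, Q) = -21 - Q/2 (T(J, Q) = (-42 - Q)/2 = -21 - Q/2)
w(P) = 3 - 6*P (w(P) = 3 + (-5 - 1)*P = 3 - 6*P)
(T(-2, -5) + N)*w(c(4)) = ((-21 - ½*(-5)) - 9)*(3 - 36*4²) = ((-21 + 5/2) - 9)*(3 - 36*16) = (-37/2 - 9)*(3 - 6*96) = -55*(3 - 576)/2 = -55/2*(-573) = 31515/2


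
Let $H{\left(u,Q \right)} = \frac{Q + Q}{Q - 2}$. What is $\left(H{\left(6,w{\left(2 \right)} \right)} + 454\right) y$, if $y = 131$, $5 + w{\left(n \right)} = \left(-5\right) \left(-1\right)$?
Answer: $59474$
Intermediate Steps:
$w{\left(n \right)} = 0$ ($w{\left(n \right)} = -5 - -5 = -5 + 5 = 0$)
$H{\left(u,Q \right)} = \frac{2 Q}{-2 + Q}$
$\left(H{\left(6,w{\left(2 \right)} \right)} + 454\right) y = \left(2 \cdot 0 \frac{1}{-2 + 0} + 454\right) 131 = \left(2 \cdot 0 \frac{1}{-2} + 454\right) 131 = \left(2 \cdot 0 \left(- \frac{1}{2}\right) + 454\right) 131 = \left(0 + 454\right) 131 = 454 \cdot 131 = 59474$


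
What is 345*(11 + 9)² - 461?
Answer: 137539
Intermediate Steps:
345*(11 + 9)² - 461 = 345*20² - 461 = 345*400 - 461 = 138000 - 461 = 137539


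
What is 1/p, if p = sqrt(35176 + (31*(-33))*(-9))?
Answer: sqrt(44383)/44383 ≈ 0.0047467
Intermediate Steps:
p = sqrt(44383) (p = sqrt(35176 - 1023*(-9)) = sqrt(35176 + 9207) = sqrt(44383) ≈ 210.67)
1/p = 1/(sqrt(44383)) = sqrt(44383)/44383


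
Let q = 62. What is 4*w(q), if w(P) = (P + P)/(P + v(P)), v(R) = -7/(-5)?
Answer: 2480/317 ≈ 7.8233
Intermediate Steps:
v(R) = 7/5 (v(R) = -7*(-⅕) = 7/5)
w(P) = 2*P/(7/5 + P) (w(P) = (P + P)/(P + 7/5) = (2*P)/(7/5 + P) = 2*P/(7/5 + P))
4*w(q) = 4*(10*62/(7 + 5*62)) = 4*(10*62/(7 + 310)) = 4*(10*62/317) = 4*(10*62*(1/317)) = 4*(620/317) = 2480/317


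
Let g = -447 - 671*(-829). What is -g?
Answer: -555812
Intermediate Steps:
g = 555812 (g = -447 + 556259 = 555812)
-g = -1*555812 = -555812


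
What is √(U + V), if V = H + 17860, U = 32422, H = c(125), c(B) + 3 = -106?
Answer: √50173 ≈ 223.99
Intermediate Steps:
c(B) = -109 (c(B) = -3 - 106 = -109)
H = -109
V = 17751 (V = -109 + 17860 = 17751)
√(U + V) = √(32422 + 17751) = √50173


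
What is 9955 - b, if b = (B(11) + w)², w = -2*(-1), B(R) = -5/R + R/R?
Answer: 1203771/121 ≈ 9948.5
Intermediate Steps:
B(R) = 1 - 5/R (B(R) = -5/R + 1 = 1 - 5/R)
w = 2
b = 784/121 (b = ((-5 + 11)/11 + 2)² = ((1/11)*6 + 2)² = (6/11 + 2)² = (28/11)² = 784/121 ≈ 6.4793)
9955 - b = 9955 - 1*784/121 = 9955 - 784/121 = 1203771/121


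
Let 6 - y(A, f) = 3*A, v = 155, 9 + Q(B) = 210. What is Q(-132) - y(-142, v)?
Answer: -231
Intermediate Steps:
Q(B) = 201 (Q(B) = -9 + 210 = 201)
y(A, f) = 6 - 3*A
Q(-132) - y(-142, v) = 201 - (6 - 3*(-142)) = 201 - (6 + 426) = 201 - 1*432 = 201 - 432 = -231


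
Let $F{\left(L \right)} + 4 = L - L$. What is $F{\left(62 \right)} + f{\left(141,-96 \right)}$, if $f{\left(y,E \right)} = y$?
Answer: $137$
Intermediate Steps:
$F{\left(L \right)} = -4$ ($F{\left(L \right)} = -4 + \left(L - L\right) = -4 + 0 = -4$)
$F{\left(62 \right)} + f{\left(141,-96 \right)} = -4 + 141 = 137$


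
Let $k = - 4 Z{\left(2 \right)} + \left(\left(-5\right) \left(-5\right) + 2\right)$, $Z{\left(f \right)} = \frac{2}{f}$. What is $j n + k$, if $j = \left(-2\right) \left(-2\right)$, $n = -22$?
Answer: $-65$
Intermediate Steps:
$j = 4$
$k = 23$ ($k = - 4 \cdot \frac{2}{2} + \left(\left(-5\right) \left(-5\right) + 2\right) = - 4 \cdot 2 \cdot \frac{1}{2} + \left(25 + 2\right) = \left(-4\right) 1 + 27 = -4 + 27 = 23$)
$j n + k = 4 \left(-22\right) + 23 = -88 + 23 = -65$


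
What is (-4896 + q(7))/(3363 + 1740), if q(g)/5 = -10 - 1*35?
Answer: -569/567 ≈ -1.0035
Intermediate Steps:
q(g) = -225 (q(g) = 5*(-10 - 1*35) = 5*(-10 - 35) = 5*(-45) = -225)
(-4896 + q(7))/(3363 + 1740) = (-4896 - 225)/(3363 + 1740) = -5121/5103 = -5121*1/5103 = -569/567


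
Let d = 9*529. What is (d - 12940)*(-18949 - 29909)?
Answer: 399609582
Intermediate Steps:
d = 4761
(d - 12940)*(-18949 - 29909) = (4761 - 12940)*(-18949 - 29909) = -8179*(-48858) = 399609582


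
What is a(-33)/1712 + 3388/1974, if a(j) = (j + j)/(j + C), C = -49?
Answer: 16991117/9897072 ≈ 1.7168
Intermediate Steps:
a(j) = 2*j/(-49 + j) (a(j) = (j + j)/(j - 49) = (2*j)/(-49 + j) = 2*j/(-49 + j))
a(-33)/1712 + 3388/1974 = (2*(-33)/(-49 - 33))/1712 + 3388/1974 = (2*(-33)/(-82))*(1/1712) + 3388*(1/1974) = (2*(-33)*(-1/82))*(1/1712) + 242/141 = (33/41)*(1/1712) + 242/141 = 33/70192 + 242/141 = 16991117/9897072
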